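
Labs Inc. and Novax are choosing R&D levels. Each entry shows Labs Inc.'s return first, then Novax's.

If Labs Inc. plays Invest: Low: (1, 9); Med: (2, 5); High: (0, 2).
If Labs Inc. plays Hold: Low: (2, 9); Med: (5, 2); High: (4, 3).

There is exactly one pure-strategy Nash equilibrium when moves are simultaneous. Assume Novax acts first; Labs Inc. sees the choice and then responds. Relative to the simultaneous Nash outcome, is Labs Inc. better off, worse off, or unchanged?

Work backward from Labs Inc.'s decision.
- Low: BR = Hold, leader payoff 9.
- Med: BR = Hold, leader payoff 2.
- High: BR = Hold, leader payoff 3.
Among 9, 2, 3, the best is 9 at Low. Subgame-perfect outcome: (Hold, Low) with payoffs (2, 9).
Now find the simultaneous Nash equilibrium.
Labs Inc.'s best replies: Low→Hold; Med→Hold; High→Hold.
Novax's best replies: Invest→Low; Hold→Low.
The unique mutual best reply is (Hold, Low), giving (2, 9).
Labs Inc. earns 2 sequentially versus 2 at the Nash outcome: unchanged.

unchanged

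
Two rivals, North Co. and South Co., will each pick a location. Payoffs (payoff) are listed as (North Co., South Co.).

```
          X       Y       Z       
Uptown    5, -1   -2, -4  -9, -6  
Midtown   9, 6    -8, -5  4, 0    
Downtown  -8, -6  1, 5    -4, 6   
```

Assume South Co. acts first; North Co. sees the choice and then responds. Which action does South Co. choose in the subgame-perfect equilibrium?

Backward induction with South Co. moving first.
- X → North Co. plays Midtown (best of 5, 9, -8); South Co. gets 6.
- Y → North Co. plays Downtown (best of -2, -8, 1); South Co. gets 5.
- Z → North Co. plays Midtown (best of -9, 4, -4); South Co. gets 0.
Maximizing over 6, 5, 0, South Co. chooses X. Subgame-perfect outcome: (Midtown, X) with payoffs (9, 6).

X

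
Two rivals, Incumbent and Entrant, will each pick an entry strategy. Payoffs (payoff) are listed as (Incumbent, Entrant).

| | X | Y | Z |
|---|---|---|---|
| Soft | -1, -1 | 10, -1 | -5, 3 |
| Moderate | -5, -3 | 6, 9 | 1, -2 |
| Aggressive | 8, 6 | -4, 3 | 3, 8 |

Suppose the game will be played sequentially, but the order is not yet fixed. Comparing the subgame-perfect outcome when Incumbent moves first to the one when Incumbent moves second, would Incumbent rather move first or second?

If Incumbent leads: Entrant's best replies are Soft→Z, Moderate→Y, Aggressive→Z; Incumbent's induced payoffs -5, 6, 3; outcome (Moderate, Y), payoffs (6, 9).
If Entrant leads: Incumbent's best replies are X→Aggressive, Y→Soft, Z→Aggressive; Entrant's induced payoffs 6, -1, 8; outcome (Aggressive, Z), payoffs (3, 8).
Incumbent gets 6 moving first and 3 moving second, so Incumbent prefers to move first.

first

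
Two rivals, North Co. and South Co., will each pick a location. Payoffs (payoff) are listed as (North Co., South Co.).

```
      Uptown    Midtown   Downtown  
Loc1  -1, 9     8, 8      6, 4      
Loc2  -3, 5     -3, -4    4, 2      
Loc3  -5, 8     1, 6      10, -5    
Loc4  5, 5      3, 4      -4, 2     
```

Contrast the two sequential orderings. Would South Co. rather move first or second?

first

If North Co. leads: South Co.'s best replies are Loc1→Uptown, Loc2→Uptown, Loc3→Uptown, Loc4→Uptown; North Co.'s induced payoffs -1, -3, -5, 5; outcome (Loc4, Uptown), payoffs (5, 5).
If South Co. leads: North Co.'s best replies are Uptown→Loc4, Midtown→Loc1, Downtown→Loc3; South Co.'s induced payoffs 5, 8, -5; outcome (Loc1, Midtown), payoffs (8, 8).
South Co. gets 8 moving first and 5 moving second, so South Co. prefers to move first.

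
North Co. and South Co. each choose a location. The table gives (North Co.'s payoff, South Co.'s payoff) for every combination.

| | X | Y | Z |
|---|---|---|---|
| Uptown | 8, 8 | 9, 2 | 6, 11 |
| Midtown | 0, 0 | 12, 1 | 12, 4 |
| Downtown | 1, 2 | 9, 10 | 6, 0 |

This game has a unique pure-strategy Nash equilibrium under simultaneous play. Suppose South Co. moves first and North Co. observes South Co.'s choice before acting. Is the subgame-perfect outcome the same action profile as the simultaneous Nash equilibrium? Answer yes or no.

North Co. best-responds to each possible South Co. move:
- X: BR = Uptown, leader payoff 8.
- Y: BR = Midtown, leader payoff 1.
- Z: BR = Midtown, leader payoff 4.
South Co.'s induced payoffs are 8, 1, 4, so South Co. commits to X. Subgame-perfect outcome: (Uptown, X) with payoffs (8, 8).
Now find the simultaneous Nash equilibrium.
North Co.'s best replies: X→Uptown; Y→Midtown; Z→Midtown.
South Co.'s best replies: Uptown→Z; Midtown→Z; Downtown→Y.
The unique mutual best reply is (Midtown, Z), giving (12, 4).
Sequential outcome (Uptown, X) differs from the Nash profile (Midtown, Z).

no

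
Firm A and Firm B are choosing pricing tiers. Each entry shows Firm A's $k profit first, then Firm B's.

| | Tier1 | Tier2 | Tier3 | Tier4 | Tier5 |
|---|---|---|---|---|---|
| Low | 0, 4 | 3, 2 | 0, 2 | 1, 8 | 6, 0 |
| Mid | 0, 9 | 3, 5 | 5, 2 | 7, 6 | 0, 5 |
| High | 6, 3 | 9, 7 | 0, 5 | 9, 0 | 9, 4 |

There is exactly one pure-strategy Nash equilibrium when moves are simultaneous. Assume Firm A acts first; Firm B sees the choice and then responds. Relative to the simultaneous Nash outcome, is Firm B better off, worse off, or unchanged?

Solve by backward induction (Firm A leads).
- Low → Firm B plays Tier4 (best of 4, 2, 2, 8, 0); Firm A gets 1.
- Mid → Firm B plays Tier1 (best of 9, 5, 2, 6, 5); Firm A gets 0.
- High → Firm B plays Tier2 (best of 3, 7, 5, 0, 4); Firm A gets 9.
Maximizing over 1, 0, 9, Firm A chooses High. Subgame-perfect outcome: (High, Tier2) with payoffs (9, 7).
Now find the simultaneous Nash equilibrium.
Firm A's best replies: Tier1→High; Tier2→High; Tier3→Mid; Tier4→High; Tier5→High.
Firm B's best replies: Low→Tier4; Mid→Tier1; High→Tier2.
Only (High, Tier2) has each player best-responding; Nash payoffs (9, 7).
Firm B earns 7 sequentially versus 7 at the Nash outcome: unchanged.

unchanged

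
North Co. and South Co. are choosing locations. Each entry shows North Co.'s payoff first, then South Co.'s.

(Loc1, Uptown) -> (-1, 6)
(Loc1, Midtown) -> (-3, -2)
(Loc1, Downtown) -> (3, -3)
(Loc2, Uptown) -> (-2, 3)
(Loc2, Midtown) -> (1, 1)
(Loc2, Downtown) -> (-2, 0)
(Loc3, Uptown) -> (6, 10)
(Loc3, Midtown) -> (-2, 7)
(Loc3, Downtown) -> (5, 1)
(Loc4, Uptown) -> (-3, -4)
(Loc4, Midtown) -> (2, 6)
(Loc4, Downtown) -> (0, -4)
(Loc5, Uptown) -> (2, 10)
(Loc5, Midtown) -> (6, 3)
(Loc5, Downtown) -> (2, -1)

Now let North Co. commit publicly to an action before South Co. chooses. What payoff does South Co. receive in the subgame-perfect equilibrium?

10

Solve by backward induction (North Co. leads).
- Loc1 → South Co. plays Uptown (best of 6, -2, -3); North Co. gets -1.
- Loc2 → South Co. plays Uptown (best of 3, 1, 0); North Co. gets -2.
- Loc3 → South Co. plays Uptown (best of 10, 7, 1); North Co. gets 6.
- Loc4 → South Co. plays Midtown (best of -4, 6, -4); North Co. gets 2.
- Loc5 → South Co. plays Uptown (best of 10, 3, -1); North Co. gets 2.
Among -1, -2, 6, 2, 2, the best is 6 at Loc3. Subgame-perfect outcome: (Loc3, Uptown) with payoffs (6, 10).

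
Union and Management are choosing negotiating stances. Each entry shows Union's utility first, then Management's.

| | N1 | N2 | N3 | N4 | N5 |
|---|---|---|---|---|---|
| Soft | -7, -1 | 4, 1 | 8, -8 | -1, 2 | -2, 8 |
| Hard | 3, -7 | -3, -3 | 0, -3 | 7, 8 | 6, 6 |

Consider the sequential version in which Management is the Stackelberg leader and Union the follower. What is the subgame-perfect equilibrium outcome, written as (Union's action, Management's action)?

Solve by backward induction (Management leads).
- N1: Union compares -7, 3 and picks Hard; Management would get -7.
- N2: Union compares 4, -3 and picks Soft; Management would get 1.
- N3: Union compares 8, 0 and picks Soft; Management would get -8.
- N4: Union compares -1, 7 and picks Hard; Management would get 8.
- N5: Union compares -2, 6 and picks Hard; Management would get 6.
Among -7, 1, -8, 8, 6, the best is 8 at N4. Subgame-perfect outcome: (Hard, N4) with payoffs (7, 8).

(Hard, N4)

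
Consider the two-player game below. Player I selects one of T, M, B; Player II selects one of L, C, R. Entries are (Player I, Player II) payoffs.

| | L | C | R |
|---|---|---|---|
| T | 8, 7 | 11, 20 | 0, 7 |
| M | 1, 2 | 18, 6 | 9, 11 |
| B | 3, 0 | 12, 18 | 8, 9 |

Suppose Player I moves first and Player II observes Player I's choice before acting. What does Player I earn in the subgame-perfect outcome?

12

Solve by backward induction (Player I leads).
- T → Player II plays C (best of 7, 20, 7); Player I gets 11.
- M → Player II plays R (best of 2, 6, 11); Player I gets 9.
- B → Player II plays C (best of 0, 18, 9); Player I gets 12.
Among 11, 9, 12, the best is 12 at B. Subgame-perfect outcome: (B, C) with payoffs (12, 18).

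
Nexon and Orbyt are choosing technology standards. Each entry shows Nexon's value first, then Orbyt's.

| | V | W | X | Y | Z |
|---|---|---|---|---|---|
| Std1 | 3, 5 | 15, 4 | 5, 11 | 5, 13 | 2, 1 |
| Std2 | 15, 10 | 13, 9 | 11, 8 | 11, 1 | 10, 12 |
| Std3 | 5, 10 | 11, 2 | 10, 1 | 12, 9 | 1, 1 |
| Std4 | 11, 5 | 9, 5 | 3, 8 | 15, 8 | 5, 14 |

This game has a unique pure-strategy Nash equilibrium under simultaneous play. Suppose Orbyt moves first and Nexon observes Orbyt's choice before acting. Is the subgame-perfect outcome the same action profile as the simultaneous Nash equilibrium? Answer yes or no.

Solve by backward induction (Orbyt leads).
- V: Nexon compares 3, 15, 5, 11 and picks Std2; Orbyt would get 10.
- W: Nexon compares 15, 13, 11, 9 and picks Std1; Orbyt would get 4.
- X: Nexon compares 5, 11, 10, 3 and picks Std2; Orbyt would get 8.
- Y: Nexon compares 5, 11, 12, 15 and picks Std4; Orbyt would get 8.
- Z: Nexon compares 2, 10, 1, 5 and picks Std2; Orbyt would get 12.
Orbyt's induced payoffs are 10, 4, 8, 8, 12, so Orbyt commits to Z. Subgame-perfect outcome: (Std2, Z) with payoffs (10, 12).
Now find the simultaneous Nash equilibrium.
Nexon's best replies: V→Std2; W→Std1; X→Std2; Y→Std4; Z→Std2.
Orbyt's best replies: Std1→Y; Std2→Z; Std3→V; Std4→Z.
Only (Std2, Z) has each player best-responding; Nash payoffs (10, 12).
Sequential outcome (Std2, Z) coincides with the Nash profile (Std2, Z).

yes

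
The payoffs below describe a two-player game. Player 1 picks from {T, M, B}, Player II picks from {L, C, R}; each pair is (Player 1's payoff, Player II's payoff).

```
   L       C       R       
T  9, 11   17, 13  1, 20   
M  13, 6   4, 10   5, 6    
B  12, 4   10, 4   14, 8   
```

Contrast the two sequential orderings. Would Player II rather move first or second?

first

If Player 1 leads: Player II's best replies are T→R, M→C, B→R; Player 1's induced payoffs 1, 4, 14; outcome (B, R), payoffs (14, 8).
If Player II leads: Player 1's best replies are L→M, C→T, R→B; Player II's induced payoffs 6, 13, 8; outcome (T, C), payoffs (17, 13).
Player II gets 13 moving first and 8 moving second, so Player II prefers to move first.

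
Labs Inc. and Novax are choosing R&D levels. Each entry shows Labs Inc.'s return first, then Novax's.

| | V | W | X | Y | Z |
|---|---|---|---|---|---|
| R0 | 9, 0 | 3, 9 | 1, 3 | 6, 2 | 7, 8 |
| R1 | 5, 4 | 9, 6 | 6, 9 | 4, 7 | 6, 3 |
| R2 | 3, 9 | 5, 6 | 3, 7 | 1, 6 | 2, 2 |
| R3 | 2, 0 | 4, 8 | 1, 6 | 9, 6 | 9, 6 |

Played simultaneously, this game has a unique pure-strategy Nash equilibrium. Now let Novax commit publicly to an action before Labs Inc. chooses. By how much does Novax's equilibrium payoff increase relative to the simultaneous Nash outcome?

0

Backward induction with Novax moving first.
- V: Labs Inc. compares 9, 5, 3, 2 and picks R0; Novax would get 0.
- W: Labs Inc. compares 3, 9, 5, 4 and picks R1; Novax would get 6.
- X: Labs Inc. compares 1, 6, 3, 1 and picks R1; Novax would get 9.
- Y: Labs Inc. compares 6, 4, 1, 9 and picks R3; Novax would get 6.
- Z: Labs Inc. compares 7, 6, 2, 9 and picks R3; Novax would get 6.
Maximizing over 0, 6, 9, 6, 6, Novax chooses X. Subgame-perfect outcome: (R1, X) with payoffs (6, 9).
Under simultaneous play:
Labs Inc.'s best replies: V→R0; W→R1; X→R1; Y→R3; Z→R3.
Novax's best replies: R0→W; R1→X; R2→V; R3→W.
The unique mutual best reply is (R1, X), giving (6, 9).
Novax's commitment gain: 9 − 9 = 0.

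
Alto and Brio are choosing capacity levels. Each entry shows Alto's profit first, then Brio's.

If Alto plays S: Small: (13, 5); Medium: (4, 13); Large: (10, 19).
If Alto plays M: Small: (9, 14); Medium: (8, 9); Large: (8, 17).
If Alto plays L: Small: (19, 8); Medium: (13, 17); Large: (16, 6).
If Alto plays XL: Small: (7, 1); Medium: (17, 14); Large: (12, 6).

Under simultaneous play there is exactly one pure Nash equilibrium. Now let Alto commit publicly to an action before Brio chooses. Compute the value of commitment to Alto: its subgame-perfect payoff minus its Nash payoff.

0

Brio best-responds to each possible Alto move:
- S: BR = Large, leader payoff 10.
- M: BR = Large, leader payoff 8.
- L: BR = Medium, leader payoff 13.
- XL: BR = Medium, leader payoff 17.
Among 10, 8, 13, 17, the best is 17 at XL. Subgame-perfect outcome: (XL, Medium) with payoffs (17, 14).
Now find the simultaneous Nash equilibrium.
Alto's best replies: Small→L; Medium→XL; Large→L.
Brio's best replies: S→Large; M→Large; L→Medium; XL→Medium.
The unique mutual best reply is (XL, Medium), giving (17, 14).
Alto's commitment gain: 17 − 17 = 0.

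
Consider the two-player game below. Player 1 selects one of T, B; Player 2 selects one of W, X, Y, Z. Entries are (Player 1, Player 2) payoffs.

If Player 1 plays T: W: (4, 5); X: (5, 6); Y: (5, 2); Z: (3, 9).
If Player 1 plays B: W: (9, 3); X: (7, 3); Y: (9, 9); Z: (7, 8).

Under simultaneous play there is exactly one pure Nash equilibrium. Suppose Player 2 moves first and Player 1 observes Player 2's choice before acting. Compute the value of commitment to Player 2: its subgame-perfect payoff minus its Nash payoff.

0

Solve by backward induction (Player 2 leads).
- W: BR = B, leader payoff 3.
- X: BR = B, leader payoff 3.
- Y: BR = B, leader payoff 9.
- Z: BR = B, leader payoff 8.
Among 3, 3, 9, 8, the best is 9 at Y. Subgame-perfect outcome: (B, Y) with payoffs (9, 9).
For the simultaneous game, intersect best replies.
Player 1's best replies: W→B; X→B; Y→B; Z→B.
Player 2's best replies: T→Z; B→Y.
Only (B, Y) has each player best-responding; Nash payoffs (9, 9).
Player 2's commitment gain: 9 − 9 = 0.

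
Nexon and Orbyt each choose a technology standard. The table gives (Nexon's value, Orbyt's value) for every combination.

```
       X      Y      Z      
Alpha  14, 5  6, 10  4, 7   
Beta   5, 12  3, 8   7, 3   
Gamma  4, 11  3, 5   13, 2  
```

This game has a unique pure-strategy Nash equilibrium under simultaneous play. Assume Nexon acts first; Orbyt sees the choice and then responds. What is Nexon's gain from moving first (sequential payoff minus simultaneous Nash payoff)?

0

Work backward from Orbyt's decision.
- Alpha → Orbyt plays Y (best of 5, 10, 7); Nexon gets 6.
- Beta → Orbyt plays X (best of 12, 8, 3); Nexon gets 5.
- Gamma → Orbyt plays X (best of 11, 5, 2); Nexon gets 4.
Maximizing over 6, 5, 4, Nexon chooses Alpha. Subgame-perfect outcome: (Alpha, Y) with payoffs (6, 10).
Under simultaneous play:
Nexon's best replies: X→Alpha; Y→Alpha; Z→Gamma.
Orbyt's best replies: Alpha→Y; Beta→X; Gamma→X.
Only (Alpha, Y) has each player best-responding; Nash payoffs (6, 10).
Nexon's commitment gain: 6 − 6 = 0.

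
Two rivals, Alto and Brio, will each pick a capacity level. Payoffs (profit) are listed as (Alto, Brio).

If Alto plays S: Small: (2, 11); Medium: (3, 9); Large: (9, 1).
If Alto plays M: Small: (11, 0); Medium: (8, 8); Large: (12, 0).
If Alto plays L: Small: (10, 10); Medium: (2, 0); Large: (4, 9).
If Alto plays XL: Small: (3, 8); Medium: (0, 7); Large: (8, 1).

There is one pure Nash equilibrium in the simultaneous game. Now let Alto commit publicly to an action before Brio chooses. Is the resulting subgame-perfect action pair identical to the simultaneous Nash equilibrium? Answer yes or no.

Work backward from Brio's decision.
- S: BR = Small, leader payoff 2.
- M: BR = Medium, leader payoff 8.
- L: BR = Small, leader payoff 10.
- XL: BR = Small, leader payoff 3.
Alto's induced payoffs are 2, 8, 10, 3, so Alto commits to L. Subgame-perfect outcome: (L, Small) with payoffs (10, 10).
Under simultaneous play:
Alto's best replies: Small→M; Medium→M; Large→M.
Brio's best replies: S→Small; M→Medium; L→Small; XL→Small.
Only (M, Medium) has each player best-responding; Nash payoffs (8, 8).
Sequential outcome (L, Small) differs from the Nash profile (M, Medium).

no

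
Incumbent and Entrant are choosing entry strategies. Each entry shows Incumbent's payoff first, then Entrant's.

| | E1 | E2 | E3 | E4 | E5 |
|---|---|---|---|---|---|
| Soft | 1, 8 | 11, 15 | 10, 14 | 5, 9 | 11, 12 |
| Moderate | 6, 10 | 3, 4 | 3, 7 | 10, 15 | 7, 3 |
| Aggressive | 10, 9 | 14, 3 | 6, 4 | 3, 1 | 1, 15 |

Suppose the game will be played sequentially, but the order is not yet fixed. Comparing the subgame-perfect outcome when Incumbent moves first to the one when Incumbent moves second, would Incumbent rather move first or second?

first

If Incumbent leads: Entrant's best replies are Soft→E2, Moderate→E4, Aggressive→E5; Incumbent's induced payoffs 11, 10, 1; outcome (Soft, E2), payoffs (11, 15).
If Entrant leads: Incumbent's best replies are E1→Aggressive, E2→Aggressive, E3→Soft, E4→Moderate, E5→Soft; Entrant's induced payoffs 9, 3, 14, 15, 12; outcome (Moderate, E4), payoffs (10, 15).
Incumbent gets 11 moving first and 10 moving second, so Incumbent prefers to move first.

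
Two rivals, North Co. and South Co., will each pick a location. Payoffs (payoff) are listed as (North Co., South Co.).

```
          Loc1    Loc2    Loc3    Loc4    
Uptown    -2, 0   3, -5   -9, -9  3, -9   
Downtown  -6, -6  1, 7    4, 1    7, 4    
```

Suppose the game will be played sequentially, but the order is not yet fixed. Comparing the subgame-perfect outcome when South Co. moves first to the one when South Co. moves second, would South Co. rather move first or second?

If North Co. leads: South Co.'s best replies are Uptown→Loc1, Downtown→Loc2; North Co.'s induced payoffs -2, 1; outcome (Downtown, Loc2), payoffs (1, 7).
If South Co. leads: North Co.'s best replies are Loc1→Uptown, Loc2→Uptown, Loc3→Downtown, Loc4→Downtown; South Co.'s induced payoffs 0, -5, 1, 4; outcome (Downtown, Loc4), payoffs (7, 4).
South Co. gets 4 moving first and 7 moving second, so South Co. prefers to move second.

second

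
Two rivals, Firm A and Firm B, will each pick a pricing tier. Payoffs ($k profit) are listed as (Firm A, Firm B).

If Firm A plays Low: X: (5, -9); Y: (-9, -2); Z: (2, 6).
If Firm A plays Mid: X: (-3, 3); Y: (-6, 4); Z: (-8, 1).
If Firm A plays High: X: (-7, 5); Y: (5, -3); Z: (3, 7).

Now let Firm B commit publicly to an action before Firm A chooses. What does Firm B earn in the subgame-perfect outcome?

7

Firm A best-responds to each possible Firm B move:
- X: Firm A compares 5, -3, -7 and picks Low; Firm B would get -9.
- Y: Firm A compares -9, -6, 5 and picks High; Firm B would get -3.
- Z: Firm A compares 2, -8, 3 and picks High; Firm B would get 7.
Maximizing over -9, -3, 7, Firm B chooses Z. Subgame-perfect outcome: (High, Z) with payoffs (3, 7).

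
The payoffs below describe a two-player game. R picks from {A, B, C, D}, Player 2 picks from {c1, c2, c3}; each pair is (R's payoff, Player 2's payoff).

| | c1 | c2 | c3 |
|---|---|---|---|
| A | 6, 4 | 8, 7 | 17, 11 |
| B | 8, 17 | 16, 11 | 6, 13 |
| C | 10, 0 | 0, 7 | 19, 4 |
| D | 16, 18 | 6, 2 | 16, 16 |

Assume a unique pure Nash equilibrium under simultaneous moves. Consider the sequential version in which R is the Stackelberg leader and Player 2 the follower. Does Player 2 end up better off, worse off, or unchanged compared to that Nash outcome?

Work backward from Player 2's decision.
- A: Player 2 compares 4, 7, 11 and picks c3; R would get 17.
- B: Player 2 compares 17, 11, 13 and picks c1; R would get 8.
- C: Player 2 compares 0, 7, 4 and picks c2; R would get 0.
- D: Player 2 compares 18, 2, 16 and picks c1; R would get 16.
Maximizing over 17, 8, 0, 16, R chooses A. Subgame-perfect outcome: (A, c3) with payoffs (17, 11).
Under simultaneous play:
R's best replies: c1→D; c2→B; c3→C.
Player 2's best replies: A→c3; B→c1; C→c2; D→c1.
Only (D, c1) has each player best-responding; Nash payoffs (16, 18).
Player 2 earns 11 sequentially versus 18 at the Nash outcome: worse off.

worse off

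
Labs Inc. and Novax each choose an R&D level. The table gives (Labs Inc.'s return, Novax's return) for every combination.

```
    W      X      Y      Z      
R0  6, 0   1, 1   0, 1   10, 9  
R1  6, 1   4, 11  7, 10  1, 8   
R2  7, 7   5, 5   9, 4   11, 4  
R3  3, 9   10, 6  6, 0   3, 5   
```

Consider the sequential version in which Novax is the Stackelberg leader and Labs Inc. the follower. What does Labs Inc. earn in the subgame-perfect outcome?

Solve by backward induction (Novax leads).
- W: Labs Inc. compares 6, 6, 7, 3 and picks R2; Novax would get 7.
- X: Labs Inc. compares 1, 4, 5, 10 and picks R3; Novax would get 6.
- Y: Labs Inc. compares 0, 7, 9, 6 and picks R2; Novax would get 4.
- Z: Labs Inc. compares 10, 1, 11, 3 and picks R2; Novax would get 4.
Among 7, 6, 4, 4, the best is 7 at W. Subgame-perfect outcome: (R2, W) with payoffs (7, 7).

7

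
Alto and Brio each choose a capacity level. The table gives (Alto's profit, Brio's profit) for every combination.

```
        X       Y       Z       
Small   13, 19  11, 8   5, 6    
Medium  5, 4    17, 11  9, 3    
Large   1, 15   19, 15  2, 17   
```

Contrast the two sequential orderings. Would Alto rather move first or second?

If Alto leads: Brio's best replies are Small→X, Medium→Y, Large→Z; Alto's induced payoffs 13, 17, 2; outcome (Medium, Y), payoffs (17, 11).
If Brio leads: Alto's best replies are X→Small, Y→Large, Z→Medium; Brio's induced payoffs 19, 15, 3; outcome (Small, X), payoffs (13, 19).
Alto gets 17 moving first and 13 moving second, so Alto prefers to move first.

first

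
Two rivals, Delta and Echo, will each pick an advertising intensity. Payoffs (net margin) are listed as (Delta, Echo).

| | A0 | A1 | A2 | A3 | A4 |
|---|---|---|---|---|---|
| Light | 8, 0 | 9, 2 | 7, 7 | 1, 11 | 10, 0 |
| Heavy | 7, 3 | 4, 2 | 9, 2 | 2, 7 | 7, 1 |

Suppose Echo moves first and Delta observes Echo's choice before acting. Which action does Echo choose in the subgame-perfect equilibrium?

A3

Solve by backward induction (Echo leads).
- A0: Delta compares 8, 7 and picks Light; Echo would get 0.
- A1: Delta compares 9, 4 and picks Light; Echo would get 2.
- A2: Delta compares 7, 9 and picks Heavy; Echo would get 2.
- A3: Delta compares 1, 2 and picks Heavy; Echo would get 7.
- A4: Delta compares 10, 7 and picks Light; Echo would get 0.
Among 0, 2, 2, 7, 0, the best is 7 at A3. Subgame-perfect outcome: (Heavy, A3) with payoffs (2, 7).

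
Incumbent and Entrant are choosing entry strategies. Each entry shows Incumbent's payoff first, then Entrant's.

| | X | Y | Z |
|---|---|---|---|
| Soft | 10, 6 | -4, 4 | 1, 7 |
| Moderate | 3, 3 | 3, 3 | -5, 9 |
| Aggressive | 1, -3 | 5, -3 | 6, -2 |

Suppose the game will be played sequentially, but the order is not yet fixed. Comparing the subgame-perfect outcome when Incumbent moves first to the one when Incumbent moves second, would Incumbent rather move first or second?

second

If Incumbent leads: Entrant's best replies are Soft→Z, Moderate→Z, Aggressive→Z; Incumbent's induced payoffs 1, -5, 6; outcome (Aggressive, Z), payoffs (6, -2).
If Entrant leads: Incumbent's best replies are X→Soft, Y→Aggressive, Z→Aggressive; Entrant's induced payoffs 6, -3, -2; outcome (Soft, X), payoffs (10, 6).
Incumbent gets 6 moving first and 10 moving second, so Incumbent prefers to move second.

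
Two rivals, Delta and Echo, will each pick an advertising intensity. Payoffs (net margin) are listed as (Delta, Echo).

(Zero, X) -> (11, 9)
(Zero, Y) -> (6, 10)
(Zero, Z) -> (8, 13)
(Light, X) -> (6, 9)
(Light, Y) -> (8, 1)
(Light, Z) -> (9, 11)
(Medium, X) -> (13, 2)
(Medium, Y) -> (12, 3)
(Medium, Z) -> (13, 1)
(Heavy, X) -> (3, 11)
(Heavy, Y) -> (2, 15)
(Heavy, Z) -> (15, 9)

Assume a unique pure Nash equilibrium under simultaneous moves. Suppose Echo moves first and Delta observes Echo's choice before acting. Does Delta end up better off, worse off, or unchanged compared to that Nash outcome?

Backward induction with Echo moving first.
- X → Delta plays Medium (best of 11, 6, 13, 3); Echo gets 2.
- Y → Delta plays Medium (best of 6, 8, 12, 2); Echo gets 3.
- Z → Delta plays Heavy (best of 8, 9, 13, 15); Echo gets 9.
Maximizing over 2, 3, 9, Echo chooses Z. Subgame-perfect outcome: (Heavy, Z) with payoffs (15, 9).
Now find the simultaneous Nash equilibrium.
Delta's best replies: X→Medium; Y→Medium; Z→Heavy.
Echo's best replies: Zero→Z; Light→Z; Medium→Y; Heavy→Y.
Only (Medium, Y) has each player best-responding; Nash payoffs (12, 3).
Delta earns 15 sequentially versus 12 at the Nash outcome: better off.

better off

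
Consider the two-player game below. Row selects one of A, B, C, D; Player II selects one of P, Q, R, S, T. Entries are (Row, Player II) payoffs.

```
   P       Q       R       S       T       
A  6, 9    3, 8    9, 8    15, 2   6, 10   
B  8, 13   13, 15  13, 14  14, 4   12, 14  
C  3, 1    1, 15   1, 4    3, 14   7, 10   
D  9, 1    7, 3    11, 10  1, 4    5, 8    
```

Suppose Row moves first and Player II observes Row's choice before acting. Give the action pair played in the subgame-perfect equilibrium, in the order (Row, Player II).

(B, Q)

Backward induction with Row moving first.
- A: BR = T, leader payoff 6.
- B: BR = Q, leader payoff 13.
- C: BR = Q, leader payoff 1.
- D: BR = R, leader payoff 11.
Among 6, 13, 1, 11, the best is 13 at B. Subgame-perfect outcome: (B, Q) with payoffs (13, 15).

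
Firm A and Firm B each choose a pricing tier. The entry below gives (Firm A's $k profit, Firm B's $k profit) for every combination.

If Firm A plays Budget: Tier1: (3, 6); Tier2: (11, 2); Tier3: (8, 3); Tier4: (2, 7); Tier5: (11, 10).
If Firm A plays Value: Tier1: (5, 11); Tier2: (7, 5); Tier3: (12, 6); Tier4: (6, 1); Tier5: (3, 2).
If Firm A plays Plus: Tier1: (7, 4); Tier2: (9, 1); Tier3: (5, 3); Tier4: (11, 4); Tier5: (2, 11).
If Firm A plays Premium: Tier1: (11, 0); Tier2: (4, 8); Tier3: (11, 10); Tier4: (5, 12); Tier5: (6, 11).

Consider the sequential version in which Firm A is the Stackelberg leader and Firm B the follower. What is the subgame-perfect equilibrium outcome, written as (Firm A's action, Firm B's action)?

(Budget, Tier5)

Backward induction with Firm A moving first.
- Budget: BR = Tier5, leader payoff 11.
- Value: BR = Tier1, leader payoff 5.
- Plus: BR = Tier5, leader payoff 2.
- Premium: BR = Tier4, leader payoff 5.
Firm A's induced payoffs are 11, 5, 2, 5, so Firm A commits to Budget. Subgame-perfect outcome: (Budget, Tier5) with payoffs (11, 10).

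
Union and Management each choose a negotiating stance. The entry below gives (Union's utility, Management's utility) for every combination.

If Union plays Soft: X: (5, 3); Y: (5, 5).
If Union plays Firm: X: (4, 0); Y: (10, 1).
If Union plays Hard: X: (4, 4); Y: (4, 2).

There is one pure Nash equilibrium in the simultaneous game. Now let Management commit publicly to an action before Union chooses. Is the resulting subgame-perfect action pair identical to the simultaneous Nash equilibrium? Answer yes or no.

Backward induction with Management moving first.
- X: BR = Soft, leader payoff 3.
- Y: BR = Firm, leader payoff 1.
Management's induced payoffs are 3, 1, so Management commits to X. Subgame-perfect outcome: (Soft, X) with payoffs (5, 3).
Under simultaneous play:
Union's best replies: X→Soft; Y→Firm.
Management's best replies: Soft→Y; Firm→Y; Hard→X.
The unique mutual best reply is (Firm, Y), giving (10, 1).
Sequential outcome (Soft, X) differs from the Nash profile (Firm, Y).

no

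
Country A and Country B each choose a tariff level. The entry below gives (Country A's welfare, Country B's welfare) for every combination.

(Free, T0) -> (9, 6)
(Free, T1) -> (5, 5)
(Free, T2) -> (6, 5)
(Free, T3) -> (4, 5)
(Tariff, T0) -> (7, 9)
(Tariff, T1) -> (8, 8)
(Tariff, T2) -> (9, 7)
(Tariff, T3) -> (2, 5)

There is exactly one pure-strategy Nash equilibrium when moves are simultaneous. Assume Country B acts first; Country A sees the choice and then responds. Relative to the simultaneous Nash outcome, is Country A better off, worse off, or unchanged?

Country A best-responds to each possible Country B move:
- T0: Country A compares 9, 7 and picks Free; Country B would get 6.
- T1: Country A compares 5, 8 and picks Tariff; Country B would get 8.
- T2: Country A compares 6, 9 and picks Tariff; Country B would get 7.
- T3: Country A compares 4, 2 and picks Free; Country B would get 5.
Maximizing over 6, 8, 7, 5, Country B chooses T1. Subgame-perfect outcome: (Tariff, T1) with payoffs (8, 8).
Now find the simultaneous Nash equilibrium.
Country A's best replies: T0→Free; T1→Tariff; T2→Tariff; T3→Free.
Country B's best replies: Free→T0; Tariff→T0.
Only (Free, T0) has each player best-responding; Nash payoffs (9, 6).
Country A earns 8 sequentially versus 9 at the Nash outcome: worse off.

worse off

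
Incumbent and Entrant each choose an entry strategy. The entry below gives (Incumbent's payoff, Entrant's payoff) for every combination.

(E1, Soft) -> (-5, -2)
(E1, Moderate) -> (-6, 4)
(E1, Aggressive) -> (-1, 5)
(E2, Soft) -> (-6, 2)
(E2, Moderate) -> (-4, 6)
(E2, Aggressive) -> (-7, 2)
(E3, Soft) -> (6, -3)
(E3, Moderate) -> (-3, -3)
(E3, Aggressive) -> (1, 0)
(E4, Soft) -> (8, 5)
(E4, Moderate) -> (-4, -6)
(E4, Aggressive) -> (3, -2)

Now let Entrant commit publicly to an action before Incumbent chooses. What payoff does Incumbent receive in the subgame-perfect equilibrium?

Solve by backward induction (Entrant leads).
- Soft → Incumbent plays E4 (best of -5, -6, 6, 8); Entrant gets 5.
- Moderate → Incumbent plays E3 (best of -6, -4, -3, -4); Entrant gets -3.
- Aggressive → Incumbent plays E4 (best of -1, -7, 1, 3); Entrant gets -2.
Among 5, -3, -2, the best is 5 at Soft. Subgame-perfect outcome: (E4, Soft) with payoffs (8, 5).

8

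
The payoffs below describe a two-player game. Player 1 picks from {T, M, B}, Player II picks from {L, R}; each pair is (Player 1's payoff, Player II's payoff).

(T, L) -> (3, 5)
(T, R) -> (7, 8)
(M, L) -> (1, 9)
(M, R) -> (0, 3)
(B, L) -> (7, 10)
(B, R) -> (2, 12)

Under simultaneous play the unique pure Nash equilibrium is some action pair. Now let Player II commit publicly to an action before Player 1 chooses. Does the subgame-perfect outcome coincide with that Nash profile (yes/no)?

no

Player 1 best-responds to each possible Player II move:
- L → Player 1 plays B (best of 3, 1, 7); Player II gets 10.
- R → Player 1 plays T (best of 7, 0, 2); Player II gets 8.
Player II's induced payoffs are 10, 8, so Player II commits to L. Subgame-perfect outcome: (B, L) with payoffs (7, 10).
For the simultaneous game, intersect best replies.
Player 1's best replies: L→B; R→T.
Player II's best replies: T→R; M→L; B→R.
Only (T, R) has each player best-responding; Nash payoffs (7, 8).
Sequential outcome (B, L) differs from the Nash profile (T, R).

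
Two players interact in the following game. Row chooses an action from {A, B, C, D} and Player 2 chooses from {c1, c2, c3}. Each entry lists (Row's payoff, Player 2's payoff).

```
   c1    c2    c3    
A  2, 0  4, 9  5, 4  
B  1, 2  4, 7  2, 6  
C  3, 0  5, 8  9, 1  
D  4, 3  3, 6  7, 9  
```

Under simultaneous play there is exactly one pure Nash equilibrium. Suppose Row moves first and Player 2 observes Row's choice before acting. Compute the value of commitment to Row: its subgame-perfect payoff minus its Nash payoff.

Work backward from Player 2's decision.
- A: Player 2 compares 0, 9, 4 and picks c2; Row would get 4.
- B: Player 2 compares 2, 7, 6 and picks c2; Row would get 4.
- C: Player 2 compares 0, 8, 1 and picks c2; Row would get 5.
- D: Player 2 compares 3, 6, 9 and picks c3; Row would get 7.
Row's induced payoffs are 4, 4, 5, 7, so Row commits to D. Subgame-perfect outcome: (D, c3) with payoffs (7, 9).
Now find the simultaneous Nash equilibrium.
Row's best replies: c1→D; c2→C; c3→C.
Player 2's best replies: A→c2; B→c2; C→c2; D→c3.
The unique mutual best reply is (C, c2), giving (5, 8).
Row's commitment gain: 7 − 5 = 2.

2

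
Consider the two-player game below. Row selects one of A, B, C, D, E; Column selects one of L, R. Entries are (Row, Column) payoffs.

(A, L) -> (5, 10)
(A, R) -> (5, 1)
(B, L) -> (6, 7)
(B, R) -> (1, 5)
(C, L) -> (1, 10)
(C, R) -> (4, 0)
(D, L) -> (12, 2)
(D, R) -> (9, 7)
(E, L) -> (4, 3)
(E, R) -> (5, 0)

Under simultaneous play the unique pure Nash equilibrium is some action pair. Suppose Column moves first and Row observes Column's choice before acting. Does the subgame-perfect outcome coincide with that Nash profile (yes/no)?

Backward induction with Column moving first.
- L → Row plays D (best of 5, 6, 1, 12, 4); Column gets 2.
- R → Row plays D (best of 5, 1, 4, 9, 5); Column gets 7.
Column's induced payoffs are 2, 7, so Column commits to R. Subgame-perfect outcome: (D, R) with payoffs (9, 7).
Under simultaneous play:
Row's best replies: L→D; R→D.
Column's best replies: A→L; B→L; C→L; D→R; E→L.
The unique mutual best reply is (D, R), giving (9, 7).
Sequential outcome (D, R) coincides with the Nash profile (D, R).

yes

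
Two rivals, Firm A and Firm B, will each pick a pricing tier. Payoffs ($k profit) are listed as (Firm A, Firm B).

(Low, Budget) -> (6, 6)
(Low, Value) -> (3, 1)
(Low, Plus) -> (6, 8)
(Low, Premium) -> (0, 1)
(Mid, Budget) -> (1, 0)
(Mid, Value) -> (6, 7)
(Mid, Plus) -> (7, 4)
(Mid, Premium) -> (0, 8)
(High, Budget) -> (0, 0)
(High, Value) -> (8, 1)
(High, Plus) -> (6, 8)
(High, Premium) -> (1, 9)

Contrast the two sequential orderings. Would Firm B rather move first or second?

If Firm A leads: Firm B's best replies are Low→Plus, Mid→Premium, High→Premium; Firm A's induced payoffs 6, 0, 1; outcome (Low, Plus), payoffs (6, 8).
If Firm B leads: Firm A's best replies are Budget→Low, Value→High, Plus→Mid, Premium→High; Firm B's induced payoffs 6, 1, 4, 9; outcome (High, Premium), payoffs (1, 9).
Firm B gets 9 moving first and 8 moving second, so Firm B prefers to move first.

first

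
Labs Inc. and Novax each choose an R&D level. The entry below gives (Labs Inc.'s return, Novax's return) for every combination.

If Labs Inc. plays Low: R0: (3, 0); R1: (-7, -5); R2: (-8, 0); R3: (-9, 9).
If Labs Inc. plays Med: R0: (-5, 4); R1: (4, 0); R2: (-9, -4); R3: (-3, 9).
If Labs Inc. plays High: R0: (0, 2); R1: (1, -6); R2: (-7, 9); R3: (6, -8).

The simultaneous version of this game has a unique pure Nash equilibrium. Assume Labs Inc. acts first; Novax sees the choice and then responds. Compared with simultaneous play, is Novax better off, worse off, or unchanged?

unchanged

Backward induction with Labs Inc. moving first.
- Low → Novax plays R3 (best of 0, -5, 0, 9); Labs Inc. gets -9.
- Med → Novax plays R3 (best of 4, 0, -4, 9); Labs Inc. gets -3.
- High → Novax plays R2 (best of 2, -6, 9, -8); Labs Inc. gets -7.
Among -9, -3, -7, the best is -3 at Med. Subgame-perfect outcome: (Med, R3) with payoffs (-3, 9).
For the simultaneous game, intersect best replies.
Labs Inc.'s best replies: R0→Low; R1→Med; R2→High; R3→High.
Novax's best replies: Low→R3; Med→R3; High→R2.
The unique mutual best reply is (High, R2), giving (-7, 9).
Novax earns 9 sequentially versus 9 at the Nash outcome: unchanged.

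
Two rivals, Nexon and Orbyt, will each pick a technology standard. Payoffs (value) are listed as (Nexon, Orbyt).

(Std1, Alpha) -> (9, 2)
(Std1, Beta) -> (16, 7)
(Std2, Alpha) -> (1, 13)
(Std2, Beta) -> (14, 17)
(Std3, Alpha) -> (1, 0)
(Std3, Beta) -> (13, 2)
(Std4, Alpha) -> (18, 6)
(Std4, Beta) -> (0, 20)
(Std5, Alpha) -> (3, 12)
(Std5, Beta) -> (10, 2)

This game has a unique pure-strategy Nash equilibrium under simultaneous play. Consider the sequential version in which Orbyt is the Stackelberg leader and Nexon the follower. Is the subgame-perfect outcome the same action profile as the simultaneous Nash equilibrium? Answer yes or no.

yes

Work backward from Nexon's decision.
- Alpha: BR = Std4, leader payoff 6.
- Beta: BR = Std1, leader payoff 7.
Among 6, 7, the best is 7 at Beta. Subgame-perfect outcome: (Std1, Beta) with payoffs (16, 7).
For the simultaneous game, intersect best replies.
Nexon's best replies: Alpha→Std4; Beta→Std1.
Orbyt's best replies: Std1→Beta; Std2→Beta; Std3→Beta; Std4→Beta; Std5→Alpha.
The unique mutual best reply is (Std1, Beta), giving (16, 7).
Sequential outcome (Std1, Beta) coincides with the Nash profile (Std1, Beta).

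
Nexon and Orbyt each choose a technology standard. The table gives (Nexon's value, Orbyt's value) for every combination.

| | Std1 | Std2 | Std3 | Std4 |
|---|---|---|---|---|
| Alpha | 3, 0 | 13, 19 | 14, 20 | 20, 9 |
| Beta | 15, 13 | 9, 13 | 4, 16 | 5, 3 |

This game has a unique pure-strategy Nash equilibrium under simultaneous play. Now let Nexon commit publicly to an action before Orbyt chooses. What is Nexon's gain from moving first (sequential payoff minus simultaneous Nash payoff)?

0

Backward induction with Nexon moving first.
- Alpha: Orbyt compares 0, 19, 20, 9 and picks Std3; Nexon would get 14.
- Beta: Orbyt compares 13, 13, 16, 3 and picks Std3; Nexon would get 4.
Maximizing over 14, 4, Nexon chooses Alpha. Subgame-perfect outcome: (Alpha, Std3) with payoffs (14, 20).
Under simultaneous play:
Nexon's best replies: Std1→Beta; Std2→Alpha; Std3→Alpha; Std4→Alpha.
Orbyt's best replies: Alpha→Std3; Beta→Std3.
Only (Alpha, Std3) has each player best-responding; Nash payoffs (14, 20).
Nexon's commitment gain: 14 − 14 = 0.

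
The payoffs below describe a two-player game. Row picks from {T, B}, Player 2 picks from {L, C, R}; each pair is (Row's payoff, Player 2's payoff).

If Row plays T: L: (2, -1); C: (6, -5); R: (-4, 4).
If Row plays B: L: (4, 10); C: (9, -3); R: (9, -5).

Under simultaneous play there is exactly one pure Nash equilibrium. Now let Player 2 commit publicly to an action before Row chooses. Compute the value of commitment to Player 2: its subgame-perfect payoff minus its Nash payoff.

0

Row best-responds to each possible Player 2 move:
- L: BR = B, leader payoff 10.
- C: BR = B, leader payoff -3.
- R: BR = B, leader payoff -5.
Among 10, -3, -5, the best is 10 at L. Subgame-perfect outcome: (B, L) with payoffs (4, 10).
For the simultaneous game, intersect best replies.
Row's best replies: L→B; C→B; R→B.
Player 2's best replies: T→R; B→L.
The unique mutual best reply is (B, L), giving (4, 10).
Player 2's commitment gain: 10 − 10 = 0.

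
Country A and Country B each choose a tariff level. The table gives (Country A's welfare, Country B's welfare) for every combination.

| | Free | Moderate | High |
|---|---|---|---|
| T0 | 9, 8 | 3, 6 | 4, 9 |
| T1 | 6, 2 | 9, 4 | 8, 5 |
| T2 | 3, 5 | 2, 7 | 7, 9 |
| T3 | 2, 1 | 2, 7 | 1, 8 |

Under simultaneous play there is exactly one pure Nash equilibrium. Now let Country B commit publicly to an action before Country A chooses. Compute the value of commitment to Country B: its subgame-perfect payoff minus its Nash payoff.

Work backward from Country A's decision.
- Free → Country A plays T0 (best of 9, 6, 3, 2); Country B gets 8.
- Moderate → Country A plays T1 (best of 3, 9, 2, 2); Country B gets 4.
- High → Country A plays T1 (best of 4, 8, 7, 1); Country B gets 5.
Maximizing over 8, 4, 5, Country B chooses Free. Subgame-perfect outcome: (T0, Free) with payoffs (9, 8).
For the simultaneous game, intersect best replies.
Country A's best replies: Free→T0; Moderate→T1; High→T1.
Country B's best replies: T0→High; T1→High; T2→High; T3→High.
Only (T1, High) has each player best-responding; Nash payoffs (8, 5).
Country B's commitment gain: 8 − 5 = 3.

3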